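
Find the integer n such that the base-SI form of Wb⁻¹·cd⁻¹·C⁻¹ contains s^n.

1

Wb = V·s (flux: a volt is a weber per second),
    = kg·m²·s⁻²·A⁻¹.
So Wb⁻¹ = kg⁻¹·m⁻²·s²·A.
C = A·s = s·A (charge = current × time).
So C⁻¹ = s⁻¹·A⁻¹.
Combining: Wb⁻¹·cd⁻¹·C⁻¹ = (kg⁻¹·m⁻²·s²·A) · cd⁻¹ · (s⁻¹·A⁻¹) = kg⁻¹·m⁻²·s·cd⁻¹.
The exponent of s is 1.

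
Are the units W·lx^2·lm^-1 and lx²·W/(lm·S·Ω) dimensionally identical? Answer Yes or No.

Left side:
  W = J/s (power = energy per time),
      = kg·m²·s⁻³.
  lx = lm/m² (illuminance = luminous flux per area),
      = m⁻²·cd.
  So lx² = m⁻⁴·cd².
  lm = cd·sr = cd (luminous flux; sr is dimensionless).
  So lm⁻¹ = cd⁻¹.
  Combining: W·lx²·lm⁻¹ = (kg·m²·s⁻³) · (m⁻⁴·cd²) · cd⁻¹ = kg·m⁻²·s⁻³·cd.
Right side:
  lm = cd.
  So lm⁻¹ = cd⁻¹.
  S = kg⁻¹·m⁻²·s³·A².
  So S⁻¹ = kg·m²·s⁻³·A⁻².
  lx = m⁻²·cd.
  So lx² = m⁻⁴·cd².
  Ω = kg·m²·s⁻³·A⁻².
  So Ω⁻¹ = kg⁻¹·m⁻²·s³·A².
  W = kg·m²·s⁻³.
  Combining: lm⁻¹·S⁻¹·lx²·Ω⁻¹·W = cd⁻¹ · (kg·m²·s⁻³·A⁻²) · (m⁻⁴·cd²) · (kg⁻¹·m⁻²·s³·A²) · (kg·m²·s⁻³) = kg·m⁻²·s⁻³·cd.
Both reduce to kg·m⁻²·s⁻³·cd.

Yes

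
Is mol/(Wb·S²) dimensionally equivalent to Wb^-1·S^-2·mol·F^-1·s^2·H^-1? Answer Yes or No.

Yes

Left side:
  Wb = V·s (flux: a volt is a weber per second),
      = kg·m²·s⁻²·A⁻¹.
  So Wb⁻¹ = kg⁻¹·m⁻²·s²·A.
  S = 1/Ω (conductance is reciprocal resistance),
      = kg⁻¹·m⁻²·s³·A².
  So S⁻² = kg²·m⁴·s⁻⁶·A⁻⁴.
  Combining: Wb⁻¹·mol·S⁻² = (kg⁻¹·m⁻²·s²·A) · mol · (kg²·m⁴·s⁻⁶·A⁻⁴) = kg·m²·s⁻⁴·A⁻³·mol.
Right side:
  Wb = V·s (flux: a volt is a weber per second),
      = kg·m²·s⁻²·A⁻¹.
  So Wb⁻¹ = kg⁻¹·m⁻²·s²·A.
  S = 1/Ω (conductance is reciprocal resistance),
      = kg⁻¹·m⁻²·s³·A².
  So S⁻² = kg²·m⁴·s⁻⁶·A⁻⁴.
  F = C/V (capacitance = charge per voltage),
      = A·s/(kg·m²·s⁻³·A⁻¹) (substituting C and V),
      = kg⁻¹·m⁻²·s⁴·A².
  So F⁻¹ = kg·m²·s⁻⁴·A⁻².
  H = Wb/A (inductance = flux per current),
      = kg·m²·s⁻²·A⁻².
  So H⁻¹ = kg⁻¹·m⁻²·s²·A².
  Combining: Wb⁻¹·S⁻²·mol·F⁻¹·s²·H⁻¹ = (kg⁻¹·m⁻²·s²·A) · (kg²·m⁴·s⁻⁶·A⁻⁴) · mol · (kg·m²·s⁻⁴·A⁻²) · s² · (kg⁻¹·m⁻²·s²·A²) = kg·m²·s⁻⁴·A⁻³·mol.
Both reduce to kg·m²·s⁻⁴·A⁻³·mol.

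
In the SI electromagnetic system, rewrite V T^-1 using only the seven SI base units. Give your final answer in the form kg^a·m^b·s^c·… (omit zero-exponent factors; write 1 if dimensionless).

m²·s⁻¹

V = kg·m²·s⁻³·A⁻¹.
T = kg·s⁻²·A⁻¹.
So T⁻¹ = kg⁻¹·s²·A.
Combining: V·T⁻¹ = (kg·m²·s⁻³·A⁻¹) · (kg⁻¹·s²·A) = m²·s⁻¹.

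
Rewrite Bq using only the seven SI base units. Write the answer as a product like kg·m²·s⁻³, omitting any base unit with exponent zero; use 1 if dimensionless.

Bq = s⁻¹.

s⁻¹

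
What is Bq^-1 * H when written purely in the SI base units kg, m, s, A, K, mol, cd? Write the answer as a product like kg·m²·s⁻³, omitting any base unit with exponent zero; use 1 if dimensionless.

kg·m²·s⁻¹·A⁻²

Bq = s⁻¹.
So Bq⁻¹ = s.
H = kg·m²·s⁻²·A⁻².
Combining: Bq⁻¹·H = s · (kg·m²·s⁻²·A⁻²) = kg·m²·s⁻¹·A⁻².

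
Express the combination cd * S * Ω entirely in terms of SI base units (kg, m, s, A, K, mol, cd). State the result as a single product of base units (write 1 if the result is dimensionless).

S = 1/Ω (conductance is reciprocal resistance),
    = kg⁻¹·m⁻²·s³·A².
Ω = V/A (resistance = voltage per current),
    = kg·m²·s⁻³·A⁻².
Combining: cd·S·Ω = cd · (kg⁻¹·m⁻²·s³·A²) · (kg·m²·s⁻³·A⁻²) = cd.

cd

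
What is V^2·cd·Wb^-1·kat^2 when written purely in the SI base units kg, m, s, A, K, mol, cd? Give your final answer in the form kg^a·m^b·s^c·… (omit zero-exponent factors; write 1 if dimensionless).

kg·m²·s⁻⁶·A⁻¹·mol²·cd

V = kg·m²·s⁻³·A⁻¹.
So V² = kg²·m⁴·s⁻⁶·A⁻².
Wb = kg·m²·s⁻²·A⁻¹.
So Wb⁻¹ = kg⁻¹·m⁻²·s²·A.
kat = s⁻¹·mol.
So kat² = s⁻²·mol².
Combining: V²·cd·Wb⁻¹·kat² = (kg²·m⁴·s⁻⁶·A⁻²) · cd · (kg⁻¹·m⁻²·s²·A) · (s⁻²·mol²) = kg·m²·s⁻⁶·A⁻¹·mol²·cd.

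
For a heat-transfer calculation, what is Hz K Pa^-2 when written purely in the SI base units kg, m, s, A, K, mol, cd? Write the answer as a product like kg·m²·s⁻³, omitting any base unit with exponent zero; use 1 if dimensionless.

kg⁻²·m²·s³·K

Hz = 1/s = s⁻¹ (frequency is cycles per second).
Pa = N/m² (pressure = force per area),
    = kg·m⁻¹·s⁻².
So Pa⁻² = kg⁻²·m²·s⁴.
Combining: Hz·K·Pa⁻² = s⁻¹ · K · (kg⁻²·m²·s⁴) = kg⁻²·m²·s³·K.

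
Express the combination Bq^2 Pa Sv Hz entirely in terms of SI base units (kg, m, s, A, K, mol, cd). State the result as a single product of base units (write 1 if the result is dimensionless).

kg·m·s⁻⁷

Bq = s⁻¹.
So Bq² = s⁻².
Pa = kg·m⁻¹·s⁻².
Sv = m²·s⁻².
Hz = s⁻¹.
Combining: Bq²·Pa·Sv·Hz = s⁻² · (kg·m⁻¹·s⁻²) · (m²·s⁻²) · s⁻¹ = kg·m·s⁻⁷.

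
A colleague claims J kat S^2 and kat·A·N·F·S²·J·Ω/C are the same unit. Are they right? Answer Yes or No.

Left side:
  J = kg·m²·s⁻².
  kat = s⁻¹·mol.
  S = kg⁻¹·m⁻²·s³·A².
  So S² = kg⁻²·m⁻⁴·s⁶·A⁴.
  Combining: J·kat·S² = (kg·m²·s⁻²) · (s⁻¹·mol) · (kg⁻²·m⁻⁴·s⁶·A⁴) = kg⁻¹·m⁻²·s³·A⁴·mol.
Right side:
  C = A·s = s·A (charge = current × time).
  So C⁻¹ = s⁻¹·A⁻¹.
  kat = mol/s = s⁻¹·mol (catalytic activity).
  N = kg·m/s² = kg·m·s⁻² (force = mass × acceleration).
  F = C/V (capacitance = charge per voltage),
      = A·s/(kg·m²·s⁻³·A⁻¹) (substituting C and V),
      = kg⁻¹·m⁻²·s⁴·A².
  S = 1/Ω (conductance is reciprocal resistance),
      = kg⁻¹·m⁻²·s³·A².
  So S² = kg⁻²·m⁻⁴·s⁶·A⁴.
  J = N·m (work = force × distance),
      = kg·m²·s⁻².
  Ω = V/A (resistance = voltage per current),
      = kg·m²·s⁻³·A⁻².
  Combining: C⁻¹·kat·A·N·F·S²·J·Ω = (s⁻¹·A⁻¹) · (s⁻¹·mol) · A · (kg·m·s⁻²) · (kg⁻¹·m⁻²·s⁴·A²) · (kg⁻²·m⁻⁴·s⁶·A⁴) · (kg·m²·s⁻²) · (kg·m²·s⁻³·A⁻²) = m⁻¹·s·A⁴·mol.
Left is kg⁻¹·m⁻²·s³·A⁴·mol; right is m⁻¹·s·A⁴·mol — different.

No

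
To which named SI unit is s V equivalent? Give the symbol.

V = kg·m²·s⁻³·A⁻¹.
Combining: s·V = s · (kg·m²·s⁻³·A⁻¹) = kg·m²·s⁻²·A⁻¹.
kg·m²·s⁻²·A⁻¹ is the base-SI form of the weber.

Wb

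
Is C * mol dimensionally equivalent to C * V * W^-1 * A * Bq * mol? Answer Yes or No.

Left side:
  C = s·A.
  Combining: C·mol = (s·A) · mol = s·A·mol.
Right side:
  C = A·s = s·A (charge = current × time).
  V = W/A (potential = power per current),
      = kg·m²·s⁻³·A⁻¹.
  W = J/s (power = energy per time),
      = kg·m²·s⁻³.
  So W⁻¹ = kg⁻¹·m⁻²·s³.
  Bq = 1/s = s⁻¹ (activity is decays per second).
  Combining: C·V·W⁻¹·A·Bq·mol = (s·A) · (kg·m²·s⁻³·A⁻¹) · (kg⁻¹·m⁻²·s³) · A · s⁻¹ · mol = A·mol.
Left is s·A·mol; right is A·mol — different.

No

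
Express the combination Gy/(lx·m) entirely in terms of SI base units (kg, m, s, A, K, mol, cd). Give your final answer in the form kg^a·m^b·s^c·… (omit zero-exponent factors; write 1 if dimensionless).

Gy = J/kg (absorbed dose = energy per mass),
    = m²·s⁻².
lx = lm/m² (illuminance = luminous flux per area),
    = m⁻²·cd.
So lx⁻¹ = m²·cd⁻¹.
Combining: Gy·lx⁻¹·m⁻¹ = (m²·s⁻²) · (m²·cd⁻¹) · m⁻¹ = m³·s⁻²·cd⁻¹.

m³·s⁻²·cd⁻¹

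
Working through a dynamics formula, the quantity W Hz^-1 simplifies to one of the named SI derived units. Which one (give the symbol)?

W = J/s (power = energy per time),
    = kg·m²·s⁻³.
Hz = 1/s = s⁻¹ (frequency is cycles per second).
So Hz⁻¹ = s.
Combining: W·Hz⁻¹ = (kg·m²·s⁻³) · s = kg·m²·s⁻².
kg·m²·s⁻² is the base-SI form of the joule.

J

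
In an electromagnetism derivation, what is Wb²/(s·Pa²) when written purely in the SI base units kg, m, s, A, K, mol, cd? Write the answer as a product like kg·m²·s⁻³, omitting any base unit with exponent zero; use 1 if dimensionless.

m⁶·s⁻¹·A⁻²

Pa = N/m² (pressure = force per area),
    = kg·m⁻¹·s⁻².
So Pa⁻² = kg⁻²·m²·s⁴.
Wb = V·s (flux: a volt is a weber per second),
    = kg·m²·s⁻²·A⁻¹.
So Wb² = kg²·m⁴·s⁻⁴·A⁻².
Combining: s⁻¹·Pa⁻²·Wb² = s⁻¹ · (kg⁻²·m²·s⁴) · (kg²·m⁴·s⁻⁴·A⁻²) = m⁶·s⁻¹·A⁻².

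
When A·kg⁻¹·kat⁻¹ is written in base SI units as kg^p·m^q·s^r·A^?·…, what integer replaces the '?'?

kat = mol/s = s⁻¹·mol (catalytic activity).
So kat⁻¹ = s·mol⁻¹.
Combining: A·kg⁻¹·kat⁻¹ = A · kg⁻¹ · (s·mol⁻¹) = kg⁻¹·s·A·mol⁻¹.
The exponent of A is 1.

1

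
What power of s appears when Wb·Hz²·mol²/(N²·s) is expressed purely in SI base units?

Wb = V·s (flux: a volt is a weber per second),
    = kg·m²·s⁻²·A⁻¹.
Hz = 1/s = s⁻¹ (frequency is cycles per second).
So Hz² = s⁻².
N = kg·m/s² = kg·m·s⁻² (force = mass × acceleration).
So N⁻² = kg⁻²·m⁻²·s⁴.
Combining: Wb·Hz²·mol²·N⁻²·s⁻¹ = (kg·m²·s⁻²·A⁻¹) · s⁻² · mol² · (kg⁻²·m⁻²·s⁴) · s⁻¹ = kg⁻¹·s⁻¹·A⁻¹·mol².
The exponent of s is -1.

-1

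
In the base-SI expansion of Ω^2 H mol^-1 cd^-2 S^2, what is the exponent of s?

Ω = kg·m²·s⁻³·A⁻².
So Ω² = kg²·m⁴·s⁻⁶·A⁻⁴.
H = kg·m²·s⁻²·A⁻².
S = kg⁻¹·m⁻²·s³·A².
So S² = kg⁻²·m⁻⁴·s⁶·A⁴.
Combining: Ω²·H·mol⁻¹·cd⁻²·S² = (kg²·m⁴·s⁻⁶·A⁻⁴) · (kg·m²·s⁻²·A⁻²) · mol⁻¹ · cd⁻² · (kg⁻²·m⁻⁴·s⁶·A⁴) = kg·m²·s⁻²·A⁻²·mol⁻¹·cd⁻².
The exponent of s is -2.

-2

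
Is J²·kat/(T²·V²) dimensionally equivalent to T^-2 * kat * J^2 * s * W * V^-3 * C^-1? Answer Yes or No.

Left side:
  T = Wb/m² (flux density = flux per area),
      = kg·s⁻²·A⁻¹.
  So T⁻² = kg⁻²·s⁴·A².
  J = N·m (work = force × distance),
      = kg·m²·s⁻².
  So J² = kg²·m⁴·s⁻⁴.
  kat = mol/s = s⁻¹·mol (catalytic activity).
  V = W/A (potential = power per current),
      = kg·m²·s⁻³·A⁻¹.
  So V⁻² = kg⁻²·m⁻⁴·s⁶·A².
  Combining: T⁻²·J²·kat·V⁻² = (kg⁻²·s⁴·A²) · (kg²·m⁴·s⁻⁴) · (s⁻¹·mol) · (kg⁻²·m⁻⁴·s⁶·A²) = kg⁻²·s⁵·A⁴·mol.
Right side:
  T = Wb/m² (flux density = flux per area),
      = kg·s⁻²·A⁻¹.
  So T⁻² = kg⁻²·s⁴·A².
  kat = mol/s = s⁻¹·mol (catalytic activity).
  J = N·m (work = force × distance),
      = kg·m²·s⁻².
  So J² = kg²·m⁴·s⁻⁴.
  W = J/s (power = energy per time),
      = kg·m²·s⁻³.
  V = W/A (potential = power per current),
      = kg·m²·s⁻³·A⁻¹.
  So V⁻³ = kg⁻³·m⁻⁶·s⁹·A³.
  C = A·s = s·A (charge = current × time).
  So C⁻¹ = s⁻¹·A⁻¹.
  Combining: T⁻²·kat·J²·s·W·V⁻³·C⁻¹ = (kg⁻²·s⁴·A²) · (s⁻¹·mol) · (kg²·m⁴·s⁻⁴) · s · (kg·m²·s⁻³) · (kg⁻³·m⁻⁶·s⁹·A³) · (s⁻¹·A⁻¹) = kg⁻²·s⁵·A⁴·mol.
Both reduce to kg⁻²·s⁵·A⁴·mol.

Yes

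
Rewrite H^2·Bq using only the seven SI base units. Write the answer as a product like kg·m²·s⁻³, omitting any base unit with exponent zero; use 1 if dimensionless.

H = Wb/A (inductance = flux per current),
    = kg·m²·s⁻²·A⁻².
So H² = kg²·m⁴·s⁻⁴·A⁻⁴.
Bq = 1/s = s⁻¹ (activity is decays per second).
Combining: H²·Bq = (kg²·m⁴·s⁻⁴·A⁻⁴) · s⁻¹ = kg²·m⁴·s⁻⁵·A⁻⁴.

kg²·m⁴·s⁻⁵·A⁻⁴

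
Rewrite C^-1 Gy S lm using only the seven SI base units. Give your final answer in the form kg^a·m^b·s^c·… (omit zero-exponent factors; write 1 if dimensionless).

kg⁻¹·A·cd

C = s·A.
So C⁻¹ = s⁻¹·A⁻¹.
Gy = m²·s⁻².
S = kg⁻¹·m⁻²·s³·A².
lm = cd.
Combining: C⁻¹·Gy·S·lm = (s⁻¹·A⁻¹) · (m²·s⁻²) · (kg⁻¹·m⁻²·s³·A²) · cd = kg⁻¹·A·cd.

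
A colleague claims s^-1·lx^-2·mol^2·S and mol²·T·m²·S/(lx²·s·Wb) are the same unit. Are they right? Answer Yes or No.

Left side:
  lx = lm/m² (illuminance = luminous flux per area),
      = m⁻²·cd.
  So lx⁻² = m⁴·cd⁻².
  S = 1/Ω (conductance is reciprocal resistance),
      = kg⁻¹·m⁻²·s³·A².
  Combining: s⁻¹·lx⁻²·mol²·S = s⁻¹ · (m⁴·cd⁻²) · mol² · (kg⁻¹·m⁻²·s³·A²) = kg⁻¹·m²·s²·A²·mol²·cd⁻².
Right side:
  lx = lm/m² (illuminance = luminous flux per area),
      = m⁻²·cd.
  So lx⁻² = m⁴·cd⁻².
  Wb = V·s (flux: a volt is a weber per second),
      = kg·m²·s⁻²·A⁻¹.
  So Wb⁻¹ = kg⁻¹·m⁻²·s²·A.
  T = Wb/m² (flux density = flux per area),
      = kg·s⁻²·A⁻¹.
  S = 1/Ω (conductance is reciprocal resistance),
      = kg⁻¹·m⁻²·s³·A².
  Combining: lx⁻²·s⁻¹·Wb⁻¹·mol²·T·m²·S = (m⁴·cd⁻²) · s⁻¹ · (kg⁻¹·m⁻²·s²·A) · mol² · (kg·s⁻²·A⁻¹) · m² · (kg⁻¹·m⁻²·s³·A²) = kg⁻¹·m²·s²·A²·mol²·cd⁻².
Both reduce to kg⁻¹·m²·s²·A²·mol²·cd⁻².

Yes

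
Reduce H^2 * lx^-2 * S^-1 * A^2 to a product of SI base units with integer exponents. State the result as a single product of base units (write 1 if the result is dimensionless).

kg³·m¹⁰·s⁻⁷·A⁻⁴·cd⁻²

H = kg·m²·s⁻²·A⁻².
So H² = kg²·m⁴·s⁻⁴·A⁻⁴.
lx = m⁻²·cd.
So lx⁻² = m⁴·cd⁻².
S = kg⁻¹·m⁻²·s³·A².
So S⁻¹ = kg·m²·s⁻³·A⁻².
Combining: H²·lx⁻²·S⁻¹·A² = (kg²·m⁴·s⁻⁴·A⁻⁴) · (m⁴·cd⁻²) · (kg·m²·s⁻³·A⁻²) · A² = kg³·m¹⁰·s⁻⁷·A⁻⁴·cd⁻².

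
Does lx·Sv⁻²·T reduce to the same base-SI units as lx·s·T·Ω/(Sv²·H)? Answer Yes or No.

Yes

Left side:
  lx = lm/m² (illuminance = luminous flux per area),
      = m⁻²·cd.
  Sv = J/kg (equivalent dose = energy per mass),
      = m²·s⁻².
  So Sv⁻² = m⁻⁴·s⁴.
  T = Wb/m² (flux density = flux per area),
      = kg·s⁻²·A⁻¹.
  Combining: lx·Sv⁻²·T = (m⁻²·cd) · (m⁻⁴·s⁴) · (kg·s⁻²·A⁻¹) = kg·m⁻⁶·s²·A⁻¹·cd.
Right side:
  Sv = m²·s⁻².
  So Sv⁻² = m⁻⁴·s⁴.
  lx = m⁻²·cd.
  H = kg·m²·s⁻²·A⁻².
  So H⁻¹ = kg⁻¹·m⁻²·s²·A².
  T = kg·s⁻²·A⁻¹.
  Ω = kg·m²·s⁻³·A⁻².
  Combining: Sv⁻²·lx·H⁻¹·s·T·Ω = (m⁻⁴·s⁴) · (m⁻²·cd) · (kg⁻¹·m⁻²·s²·A²) · s · (kg·s⁻²·A⁻¹) · (kg·m²·s⁻³·A⁻²) = kg·m⁻⁶·s²·A⁻¹·cd.
Both reduce to kg·m⁻⁶·s²·A⁻¹·cd.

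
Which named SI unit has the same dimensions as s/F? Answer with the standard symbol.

Ω

F = C/V (capacitance = charge per voltage),
    = A·s/(kg·m²·s⁻³·A⁻¹) (substituting C and V),
    = kg⁻¹·m⁻²·s⁴·A².
So F⁻¹ = kg·m²·s⁻⁴·A⁻².
Combining: s·F⁻¹ = s · (kg·m²·s⁻⁴·A⁻²) = kg·m²·s⁻³·A⁻².
kg·m²·s⁻³·A⁻² is the base-SI form of the ohm.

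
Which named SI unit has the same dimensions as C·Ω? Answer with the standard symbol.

C = A·s = s·A (charge = current × time).
Ω = V/A (resistance = voltage per current),
    = kg·m²·s⁻³·A⁻².
Combining: C·Ω = (s·A) · (kg·m²·s⁻³·A⁻²) = kg·m²·s⁻²·A⁻¹.
kg·m²·s⁻²·A⁻¹ is the base-SI form of the weber.

Wb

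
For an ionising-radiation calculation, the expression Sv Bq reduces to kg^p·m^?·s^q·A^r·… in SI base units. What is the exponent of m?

2

Sv = m²·s⁻².
Bq = s⁻¹.
Combining: Sv·Bq = (m²·s⁻²) · s⁻¹ = m²·s⁻³.
The exponent of m is 2.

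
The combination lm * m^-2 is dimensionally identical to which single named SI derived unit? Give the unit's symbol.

lm = cd.
Combining: lm·m⁻² = cd · m⁻² = m⁻²·cd.
m⁻²·cd is the base-SI form of the lux.

lx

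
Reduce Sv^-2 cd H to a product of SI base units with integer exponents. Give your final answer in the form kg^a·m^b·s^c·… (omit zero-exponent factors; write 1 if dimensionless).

kg·m⁻²·s²·A⁻²·cd

Sv = J/kg (equivalent dose = energy per mass),
    = m²·s⁻².
So Sv⁻² = m⁻⁴·s⁴.
H = Wb/A (inductance = flux per current),
    = kg·m²·s⁻²·A⁻².
Combining: Sv⁻²·cd·H = (m⁻⁴·s⁴) · cd · (kg·m²·s⁻²·A⁻²) = kg·m⁻²·s²·A⁻²·cd.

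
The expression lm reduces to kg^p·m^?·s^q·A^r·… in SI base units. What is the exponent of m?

0

lm = cd·sr = cd (luminous flux; sr is dimensionless).
The exponent of m is 0.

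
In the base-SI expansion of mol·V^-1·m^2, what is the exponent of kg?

V = W/A (potential = power per current),
    = kg·m²·s⁻³·A⁻¹.
So V⁻¹ = kg⁻¹·m⁻²·s³·A.
Combining: mol·V⁻¹·m² = mol · (kg⁻¹·m⁻²·s³·A) · m² = kg⁻¹·s³·A·mol.
The exponent of kg is -1.

-1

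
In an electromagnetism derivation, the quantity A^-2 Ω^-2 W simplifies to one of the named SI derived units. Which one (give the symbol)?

S

Ω = V/A (resistance = voltage per current),
    = kg·m²·s⁻³·A⁻².
So Ω⁻² = kg⁻²·m⁻⁴·s⁶·A⁴.
W = J/s (power = energy per time),
    = kg·m²·s⁻³.
Combining: A⁻²·Ω⁻²·W = A⁻² · (kg⁻²·m⁻⁴·s⁶·A⁴) · (kg·m²·s⁻³) = kg⁻¹·m⁻²·s³·A².
kg⁻¹·m⁻²·s³·A² is the base-SI form of the siemens.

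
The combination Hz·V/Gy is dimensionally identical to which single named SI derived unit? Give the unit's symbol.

Hz = 1/s = s⁻¹ (frequency is cycles per second).
V = W/A (potential = power per current),
    = kg·m²·s⁻³·A⁻¹.
Gy = J/kg (absorbed dose = energy per mass),
    = m²·s⁻².
So Gy⁻¹ = m⁻²·s².
Combining: Hz·V·Gy⁻¹ = s⁻¹ · (kg·m²·s⁻³·A⁻¹) · (m⁻²·s²) = kg·s⁻²·A⁻¹.
kg·s⁻²·A⁻¹ is the base-SI form of the tesla.

T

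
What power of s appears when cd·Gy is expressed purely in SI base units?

-2

Gy = J/kg (absorbed dose = energy per mass),
    = m²·s⁻².
Combining: cd·Gy = cd · (m²·s⁻²) = m²·s⁻²·cd.
The exponent of s is -2.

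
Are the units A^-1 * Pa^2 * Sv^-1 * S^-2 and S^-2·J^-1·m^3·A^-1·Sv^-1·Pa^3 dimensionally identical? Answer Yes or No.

Left side:
  Pa = kg·m⁻¹·s⁻².
  So Pa² = kg²·m⁻²·s⁻⁴.
  Sv = m²·s⁻².
  So Sv⁻¹ = m⁻²·s².
  S = kg⁻¹·m⁻²·s³·A².
  So S⁻² = kg²·m⁴·s⁻⁶·A⁻⁴.
  Combining: A⁻¹·Pa²·Sv⁻¹·S⁻² = A⁻¹ · (kg²·m⁻²·s⁻⁴) · (m⁻²·s²) · (kg²·m⁴·s⁻⁶·A⁻⁴) = kg⁴·s⁻⁸·A⁻⁵.
Right side:
  S = 1/Ω (conductance is reciprocal resistance),
      = kg⁻¹·m⁻²·s³·A².
  So S⁻² = kg²·m⁴·s⁻⁶·A⁻⁴.
  J = N·m (work = force × distance),
      = kg·m²·s⁻².
  So J⁻¹ = kg⁻¹·m⁻²·s².
  Sv = J/kg (equivalent dose = energy per mass),
      = m²·s⁻².
  So Sv⁻¹ = m⁻²·s².
  Pa = N/m² (pressure = force per area),
      = kg·m⁻¹·s⁻².
  So Pa³ = kg³·m⁻³·s⁻⁶.
  Combining: S⁻²·J⁻¹·m³·A⁻¹·Sv⁻¹·Pa³ = (kg²·m⁴·s⁻⁶·A⁻⁴) · (kg⁻¹·m⁻²·s²) · m³ · A⁻¹ · (m⁻²·s²) · (kg³·m⁻³·s⁻⁶) = kg⁴·s⁻⁸·A⁻⁵.
Both reduce to kg⁴·s⁻⁸·A⁻⁵.

Yes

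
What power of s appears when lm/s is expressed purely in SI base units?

-1

lm = cd·sr = cd (luminous flux; sr is dimensionless).
Combining: s⁻¹·lm = s⁻¹ · cd = s⁻¹·cd.
The exponent of s is -1.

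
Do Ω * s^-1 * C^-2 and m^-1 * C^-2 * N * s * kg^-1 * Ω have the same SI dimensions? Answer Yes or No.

Yes

Left side:
  Ω = V/A (resistance = voltage per current),
      = kg·m²·s⁻³·A⁻².
  C = A·s = s·A (charge = current × time).
  So C⁻² = s⁻²·A⁻².
  Combining: Ω·s⁻¹·C⁻² = (kg·m²·s⁻³·A⁻²) · s⁻¹ · (s⁻²·A⁻²) = kg·m²·s⁻⁶·A⁻⁴.
Right side:
  C = s·A.
  So C⁻² = s⁻²·A⁻².
  N = kg·m·s⁻².
  Ω = kg·m²·s⁻³·A⁻².
  Combining: m⁻¹·C⁻²·N·s·kg⁻¹·Ω = m⁻¹ · (s⁻²·A⁻²) · (kg·m·s⁻²) · s · kg⁻¹ · (kg·m²·s⁻³·A⁻²) = kg·m²·s⁻⁶·A⁻⁴.
Both reduce to kg·m²·s⁻⁶·A⁻⁴.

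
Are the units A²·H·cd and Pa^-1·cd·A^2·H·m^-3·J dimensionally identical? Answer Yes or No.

Left side:
  H = kg·m²·s⁻²·A⁻².
  Combining: A²·H·cd = A² · (kg·m²·s⁻²·A⁻²) · cd = kg·m²·s⁻²·cd.
Right side:
  Pa = N/m² (pressure = force per area),
      = kg·m⁻¹·s⁻².
  So Pa⁻¹ = kg⁻¹·m·s².
  H = Wb/A (inductance = flux per current),
      = kg·m²·s⁻²·A⁻².
  J = N·m (work = force × distance),
      = kg·m²·s⁻².
  Combining: Pa⁻¹·cd·A²·H·m⁻³·J = (kg⁻¹·m·s²) · cd · A² · (kg·m²·s⁻²·A⁻²) · m⁻³ · (kg·m²·s⁻²) = kg·m²·s⁻²·cd.
Both reduce to kg·m²·s⁻²·cd.

Yes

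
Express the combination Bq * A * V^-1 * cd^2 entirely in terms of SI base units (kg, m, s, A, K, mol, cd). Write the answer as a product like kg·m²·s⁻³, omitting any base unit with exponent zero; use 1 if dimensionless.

kg⁻¹·m⁻²·s²·A²·cd²

Bq = 1/s = s⁻¹ (activity is decays per second).
V = W/A (potential = power per current),
    = kg·m²·s⁻³·A⁻¹.
So V⁻¹ = kg⁻¹·m⁻²·s³·A.
Combining: Bq·A·V⁻¹·cd² = s⁻¹ · A · (kg⁻¹·m⁻²·s³·A) · cd² = kg⁻¹·m⁻²·s²·A²·cd².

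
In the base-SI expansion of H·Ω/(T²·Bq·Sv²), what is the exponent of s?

T = Wb/m² (flux density = flux per area),
    = kg·s⁻²·A⁻¹.
So T⁻² = kg⁻²·s⁴·A².
Bq = 1/s = s⁻¹ (activity is decays per second).
So Bq⁻¹ = s.
H = Wb/A (inductance = flux per current),
    = kg·m²·s⁻²·A⁻².
Ω = V/A (resistance = voltage per current),
    = kg·m²·s⁻³·A⁻².
Sv = J/kg (equivalent dose = energy per mass),
    = m²·s⁻².
So Sv⁻² = m⁻⁴·s⁴.
Combining: T⁻²·Bq⁻¹·H·Ω·Sv⁻² = (kg⁻²·s⁴·A²) · s · (kg·m²·s⁻²·A⁻²) · (kg·m²·s⁻³·A⁻²) · (m⁻⁴·s⁴) = s⁴·A⁻².
The exponent of s is 4.

4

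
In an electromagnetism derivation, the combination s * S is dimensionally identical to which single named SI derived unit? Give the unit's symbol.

S = kg⁻¹·m⁻²·s³·A².
Combining: s·S = s · (kg⁻¹·m⁻²·s³·A²) = kg⁻¹·m⁻²·s⁴·A².
kg⁻¹·m⁻²·s⁴·A² is the base-SI form of the farad.

F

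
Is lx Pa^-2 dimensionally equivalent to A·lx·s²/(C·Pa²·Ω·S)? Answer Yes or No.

No

Left side:
  lx = m⁻²·cd.
  Pa = kg·m⁻¹·s⁻².
  So Pa⁻² = kg⁻²·m²·s⁴.
  Combining: lx·Pa⁻² = (m⁻²·cd) · (kg⁻²·m²·s⁴) = kg⁻²·s⁴·cd.
Right side:
  C = A·s = s·A (charge = current × time).
  So C⁻¹ = s⁻¹·A⁻¹.
  Pa = N/m² (pressure = force per area),
      = kg·m⁻¹·s⁻².
  So Pa⁻² = kg⁻²·m²·s⁴.
  lx = lm/m² (illuminance = luminous flux per area),
      = m⁻²·cd.
  Ω = V/A (resistance = voltage per current),
      = kg·m²·s⁻³·A⁻².
  So Ω⁻¹ = kg⁻¹·m⁻²·s³·A².
  S = 1/Ω (conductance is reciprocal resistance),
      = kg⁻¹·m⁻²·s³·A².
  So S⁻¹ = kg·m²·s⁻³·A⁻².
  Combining: C⁻¹·A·Pa⁻²·lx·s²·Ω⁻¹·S⁻¹ = (s⁻¹·A⁻¹) · A · (kg⁻²·m²·s⁴) · (m⁻²·cd) · s² · (kg⁻¹·m⁻²·s³·A²) · (kg·m²·s⁻³·A⁻²) = kg⁻²·s⁵·cd.
Left is kg⁻²·s⁴·cd; right is kg⁻²·s⁵·cd — different.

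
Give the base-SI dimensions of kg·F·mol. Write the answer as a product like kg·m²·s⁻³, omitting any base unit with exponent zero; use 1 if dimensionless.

m⁻²·s⁴·A²·mol

F = kg⁻¹·m⁻²·s⁴·A².
Combining: kg·F·mol = kg · (kg⁻¹·m⁻²·s⁴·A²) · mol = m⁻²·s⁴·A²·mol.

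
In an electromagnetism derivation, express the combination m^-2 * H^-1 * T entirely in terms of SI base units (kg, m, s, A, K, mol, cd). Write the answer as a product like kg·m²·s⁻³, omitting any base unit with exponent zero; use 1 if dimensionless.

m⁻⁴·A

H = Wb/A (inductance = flux per current),
    = kg·m²·s⁻²·A⁻².
So H⁻¹ = kg⁻¹·m⁻²·s²·A².
T = Wb/m² (flux density = flux per area),
    = kg·s⁻²·A⁻¹.
Combining: m⁻²·H⁻¹·T = m⁻² · (kg⁻¹·m⁻²·s²·A²) · (kg·s⁻²·A⁻¹) = m⁻⁴·A.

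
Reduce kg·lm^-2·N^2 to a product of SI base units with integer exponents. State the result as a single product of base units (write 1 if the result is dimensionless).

kg³·m²·s⁻⁴·cd⁻²

lm = cd·sr = cd (luminous flux; sr is dimensionless).
So lm⁻² = cd⁻².
N = kg·m/s² = kg·m·s⁻² (force = mass × acceleration).
So N² = kg²·m²·s⁻⁴.
Combining: kg·lm⁻²·N² = kg · cd⁻² · (kg²·m²·s⁻⁴) = kg³·m²·s⁻⁴·cd⁻².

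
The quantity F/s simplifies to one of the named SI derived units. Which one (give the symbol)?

S

F = C/V (capacitance = charge per voltage),
    = A·s/(kg·m²·s⁻³·A⁻¹) (substituting C and V),
    = kg⁻¹·m⁻²·s⁴·A².
Combining: s⁻¹·F = s⁻¹ · (kg⁻¹·m⁻²·s⁴·A²) = kg⁻¹·m⁻²·s³·A².
kg⁻¹·m⁻²·s³·A² is the base-SI form of the siemens.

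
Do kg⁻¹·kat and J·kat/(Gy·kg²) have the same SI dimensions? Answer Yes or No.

Left side:
  kat = s⁻¹·mol.
  Combining: kg⁻¹·kat = kg⁻¹ · (s⁻¹·mol) = kg⁻¹·s⁻¹·mol.
Right side:
  J = N·m (work = force × distance),
      = kg·m²·s⁻².
  kat = mol/s = s⁻¹·mol (catalytic activity).
  Gy = J/kg (absorbed dose = energy per mass),
      = m²·s⁻².
  So Gy⁻¹ = m⁻²·s².
  Combining: J·kat·Gy⁻¹·kg⁻² = (kg·m²·s⁻²) · (s⁻¹·mol) · (m⁻²·s²) · kg⁻² = kg⁻¹·s⁻¹·mol.
Both reduce to kg⁻¹·s⁻¹·mol.

Yes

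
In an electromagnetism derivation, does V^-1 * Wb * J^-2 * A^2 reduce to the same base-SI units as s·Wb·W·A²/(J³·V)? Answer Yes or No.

Left side:
  V = W/A (potential = power per current),
      = kg·m²·s⁻³·A⁻¹.
  So V⁻¹ = kg⁻¹·m⁻²·s³·A.
  Wb = V·s (flux: a volt is a weber per second),
      = kg·m²·s⁻²·A⁻¹.
  J = N·m (work = force × distance),
      = kg·m²·s⁻².
  So J⁻² = kg⁻²·m⁻⁴·s⁴.
  Combining: V⁻¹·Wb·J⁻²·A² = (kg⁻¹·m⁻²·s³·A) · (kg·m²·s⁻²·A⁻¹) · (kg⁻²·m⁻⁴·s⁴) · A² = kg⁻²·m⁻⁴·s⁵·A².
Right side:
  Wb = V·s (flux: a volt is a weber per second),
      = kg·m²·s⁻²·A⁻¹.
  W = J/s (power = energy per time),
      = kg·m²·s⁻³.
  J = N·m (work = force × distance),
      = kg·m²·s⁻².
  So J⁻³ = kg⁻³·m⁻⁶·s⁶.
  V = W/A (potential = power per current),
      = kg·m²·s⁻³·A⁻¹.
  So V⁻¹ = kg⁻¹·m⁻²·s³·A.
  Combining: s·Wb·W·J⁻³·A²·V⁻¹ = s · (kg·m²·s⁻²·A⁻¹) · (kg·m²·s⁻³) · (kg⁻³·m⁻⁶·s⁶) · A² · (kg⁻¹·m⁻²·s³·A) = kg⁻²·m⁻⁴·s⁵·A².
Both reduce to kg⁻²·m⁻⁴·s⁵·A².

Yes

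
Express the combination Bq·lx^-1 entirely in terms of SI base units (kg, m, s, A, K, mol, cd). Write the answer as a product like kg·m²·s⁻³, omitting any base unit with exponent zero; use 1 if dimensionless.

m²·s⁻¹·cd⁻¹

Bq = s⁻¹.
lx = m⁻²·cd.
So lx⁻¹ = m²·cd⁻¹.
Combining: Bq·lx⁻¹ = s⁻¹ · (m²·cd⁻¹) = m²·s⁻¹·cd⁻¹.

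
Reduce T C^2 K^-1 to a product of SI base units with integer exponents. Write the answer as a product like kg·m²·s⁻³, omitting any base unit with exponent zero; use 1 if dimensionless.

kg·A·K⁻¹

T = kg·s⁻²·A⁻¹.
C = s·A.
So C² = s²·A².
Combining: T·C²·K⁻¹ = (kg·s⁻²·A⁻¹) · (s²·A²) · K⁻¹ = kg·A·K⁻¹.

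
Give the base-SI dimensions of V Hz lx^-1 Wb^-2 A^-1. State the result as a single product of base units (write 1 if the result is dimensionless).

kg⁻¹·cd⁻¹

V = W/A (potential = power per current),
    = kg·m²·s⁻³·A⁻¹.
Hz = 1/s = s⁻¹ (frequency is cycles per second).
lx = lm/m² (illuminance = luminous flux per area),
    = m⁻²·cd.
So lx⁻¹ = m²·cd⁻¹.
Wb = V·s (flux: a volt is a weber per second),
    = kg·m²·s⁻²·A⁻¹.
So Wb⁻² = kg⁻²·m⁻⁴·s⁴·A².
Combining: V·Hz·lx⁻¹·Wb⁻²·A⁻¹ = (kg·m²·s⁻³·A⁻¹) · s⁻¹ · (m²·cd⁻¹) · (kg⁻²·m⁻⁴·s⁴·A²) · A⁻¹ = kg⁻¹·cd⁻¹.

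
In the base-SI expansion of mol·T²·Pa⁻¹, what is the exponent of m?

T = kg·s⁻²·A⁻¹.
So T² = kg²·s⁻⁴·A⁻².
Pa = kg·m⁻¹·s⁻².
So Pa⁻¹ = kg⁻¹·m·s².
Combining: mol·T²·Pa⁻¹ = mol · (kg²·s⁻⁴·A⁻²) · (kg⁻¹·m·s²) = kg·m·s⁻²·A⁻²·mol.
The exponent of m is 1.

1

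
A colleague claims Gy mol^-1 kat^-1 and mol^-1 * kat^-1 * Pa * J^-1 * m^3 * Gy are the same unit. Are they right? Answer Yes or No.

Yes

Left side:
  Gy = J/kg (absorbed dose = energy per mass),
      = m²·s⁻².
  kat = mol/s = s⁻¹·mol (catalytic activity).
  So kat⁻¹ = s·mol⁻¹.
  Combining: Gy·mol⁻¹·kat⁻¹ = (m²·s⁻²) · mol⁻¹ · (s·mol⁻¹) = m²·s⁻¹·mol⁻².
Right side:
  kat = mol/s = s⁻¹·mol (catalytic activity).
  So kat⁻¹ = s·mol⁻¹.
  Pa = N/m² (pressure = force per area),
      = kg·m⁻¹·s⁻².
  J = N·m (work = force × distance),
      = kg·m²·s⁻².
  So J⁻¹ = kg⁻¹·m⁻²·s².
  Gy = J/kg (absorbed dose = energy per mass),
      = m²·s⁻².
  Combining: mol⁻¹·kat⁻¹·Pa·J⁻¹·m³·Gy = mol⁻¹ · (s·mol⁻¹) · (kg·m⁻¹·s⁻²) · (kg⁻¹·m⁻²·s²) · m³ · (m²·s⁻²) = m²·s⁻¹·mol⁻².
Both reduce to m²·s⁻¹·mol⁻².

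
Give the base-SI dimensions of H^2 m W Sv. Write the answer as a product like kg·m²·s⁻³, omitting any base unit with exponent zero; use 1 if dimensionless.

H = kg·m²·s⁻²·A⁻².
So H² = kg²·m⁴·s⁻⁴·A⁻⁴.
W = kg·m²·s⁻³.
Sv = m²·s⁻².
Combining: H²·m·W·Sv = (kg²·m⁴·s⁻⁴·A⁻⁴) · m · (kg·m²·s⁻³) · (m²·s⁻²) = kg³·m⁹·s⁻⁹·A⁻⁴.

kg³·m⁹·s⁻⁹·A⁻⁴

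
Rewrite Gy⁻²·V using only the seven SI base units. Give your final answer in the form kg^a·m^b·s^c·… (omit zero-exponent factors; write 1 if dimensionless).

kg·m⁻²·s·A⁻¹

Gy = J/kg (absorbed dose = energy per mass),
    = m²·s⁻².
So Gy⁻² = m⁻⁴·s⁴.
V = W/A (potential = power per current),
    = kg·m²·s⁻³·A⁻¹.
Combining: Gy⁻²·V = (m⁻⁴·s⁴) · (kg·m²·s⁻³·A⁻¹) = kg·m⁻²·s·A⁻¹.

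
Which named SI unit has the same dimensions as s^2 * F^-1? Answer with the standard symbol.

F = C/V (capacitance = charge per voltage),
    = A·s/(kg·m²·s⁻³·A⁻¹) (substituting C and V),
    = kg⁻¹·m⁻²·s⁴·A².
So F⁻¹ = kg·m²·s⁻⁴·A⁻².
Combining: s²·F⁻¹ = s² · (kg·m²·s⁻⁴·A⁻²) = kg·m²·s⁻²·A⁻².
kg·m²·s⁻²·A⁻² is the base-SI form of the henry.

H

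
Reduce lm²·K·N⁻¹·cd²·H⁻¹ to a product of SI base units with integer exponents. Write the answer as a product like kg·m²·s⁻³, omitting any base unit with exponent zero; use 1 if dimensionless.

lm = cd.
So lm² = cd².
N = kg·m·s⁻².
So N⁻¹ = kg⁻¹·m⁻¹·s².
H = kg·m²·s⁻²·A⁻².
So H⁻¹ = kg⁻¹·m⁻²·s²·A².
Combining: lm²·K·N⁻¹·cd²·H⁻¹ = cd² · K · (kg⁻¹·m⁻¹·s²) · cd² · (kg⁻¹·m⁻²·s²·A²) = kg⁻²·m⁻³·s⁴·A²·K·cd⁴.

kg⁻²·m⁻³·s⁴·A²·K·cd⁴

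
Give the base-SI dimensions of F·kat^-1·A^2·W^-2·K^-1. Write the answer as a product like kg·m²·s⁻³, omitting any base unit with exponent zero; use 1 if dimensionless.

F = C/V (capacitance = charge per voltage),
    = A·s/(kg·m²·s⁻³·A⁻¹) (substituting C and V),
    = kg⁻¹·m⁻²·s⁴·A².
kat = mol/s = s⁻¹·mol (catalytic activity).
So kat⁻¹ = s·mol⁻¹.
W = J/s (power = energy per time),
    = kg·m²·s⁻³.
So W⁻² = kg⁻²·m⁻⁴·s⁶.
Combining: F·kat⁻¹·A²·W⁻²·K⁻¹ = (kg⁻¹·m⁻²·s⁴·A²) · (s·mol⁻¹) · A² · (kg⁻²·m⁻⁴·s⁶) · K⁻¹ = kg⁻³·m⁻⁶·s¹¹·A⁴·K⁻¹·mol⁻¹.

kg⁻³·m⁻⁶·s¹¹·A⁴·K⁻¹·mol⁻¹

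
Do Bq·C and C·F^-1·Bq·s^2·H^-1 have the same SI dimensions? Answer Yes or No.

Left side:
  Bq = 1/s = s⁻¹ (activity is decays per second).
  C = A·s = s·A (charge = current × time).
  Combining: Bq·C = s⁻¹ · (s·A) = A.
Right side:
  C = A·s = s·A (charge = current × time).
  F = C/V (capacitance = charge per voltage),
      = A·s/(kg·m²·s⁻³·A⁻¹) (substituting C and V),
      = kg⁻¹·m⁻²·s⁴·A².
  So F⁻¹ = kg·m²·s⁻⁴·A⁻².
  Bq = 1/s = s⁻¹ (activity is decays per second).
  H = Wb/A (inductance = flux per current),
      = kg·m²·s⁻²·A⁻².
  So H⁻¹ = kg⁻¹·m⁻²·s²·A².
  Combining: C·F⁻¹·Bq·s²·H⁻¹ = (s·A) · (kg·m²·s⁻⁴·A⁻²) · s⁻¹ · s² · (kg⁻¹·m⁻²·s²·A²) = A.
Both reduce to A.

Yes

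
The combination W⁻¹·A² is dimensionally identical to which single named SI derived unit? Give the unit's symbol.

S

W = J/s (power = energy per time),
    = kg·m²·s⁻³.
So W⁻¹ = kg⁻¹·m⁻²·s³.
Combining: W⁻¹·A² = (kg⁻¹·m⁻²·s³) · A² = kg⁻¹·m⁻²·s³·A².
kg⁻¹·m⁻²·s³·A² is the base-SI form of the siemens.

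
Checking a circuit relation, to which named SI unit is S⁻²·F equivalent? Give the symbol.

S = 1/Ω (conductance is reciprocal resistance),
    = kg⁻¹·m⁻²·s³·A².
So S⁻² = kg²·m⁴·s⁻⁶·A⁻⁴.
F = C/V (capacitance = charge per voltage),
    = A·s/(kg·m²·s⁻³·A⁻¹) (substituting C and V),
    = kg⁻¹·m⁻²·s⁴·A².
Combining: S⁻²·F = (kg²·m⁴·s⁻⁶·A⁻⁴) · (kg⁻¹·m⁻²·s⁴·A²) = kg·m²·s⁻²·A⁻².
kg·m²·s⁻²·A⁻² is the base-SI form of the henry.

H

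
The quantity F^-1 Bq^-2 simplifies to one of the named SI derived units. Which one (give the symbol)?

F = C/V (capacitance = charge per voltage),
    = A·s/(kg·m²·s⁻³·A⁻¹) (substituting C and V),
    = kg⁻¹·m⁻²·s⁴·A².
So F⁻¹ = kg·m²·s⁻⁴·A⁻².
Bq = 1/s = s⁻¹ (activity is decays per second).
So Bq⁻² = s².
Combining: F⁻¹·Bq⁻² = (kg·m²·s⁻⁴·A⁻²) · s² = kg·m²·s⁻²·A⁻².
kg·m²·s⁻²·A⁻² is the base-SI form of the henry.

H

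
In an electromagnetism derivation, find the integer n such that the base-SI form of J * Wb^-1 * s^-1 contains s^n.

-1

J = N·m (work = force × distance),
    = kg·m²·s⁻².
Wb = V·s (flux: a volt is a weber per second),
    = kg·m²·s⁻²·A⁻¹.
So Wb⁻¹ = kg⁻¹·m⁻²·s²·A.
Combining: J·Wb⁻¹·s⁻¹ = (kg·m²·s⁻²) · (kg⁻¹·m⁻²·s²·A) · s⁻¹ = s⁻¹·A.
The exponent of s is -1.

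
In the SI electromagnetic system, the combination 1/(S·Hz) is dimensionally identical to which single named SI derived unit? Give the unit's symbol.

H

S = 1/Ω (conductance is reciprocal resistance),
    = kg⁻¹·m⁻²·s³·A².
So S⁻¹ = kg·m²·s⁻³·A⁻².
Hz = 1/s = s⁻¹ (frequency is cycles per second).
So Hz⁻¹ = s.
Combining: S⁻¹·Hz⁻¹ = (kg·m²·s⁻³·A⁻²) · s = kg·m²·s⁻²·A⁻².
kg·m²·s⁻²·A⁻² is the base-SI form of the henry.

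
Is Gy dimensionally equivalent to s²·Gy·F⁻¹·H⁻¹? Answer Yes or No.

Yes

Left side:
  Gy = J/kg (absorbed dose = energy per mass),
      = m²·s⁻².
Right side:
  Gy = J/kg (absorbed dose = energy per mass),
      = m²·s⁻².
  F = C/V (capacitance = charge per voltage),
      = A·s/(kg·m²·s⁻³·A⁻¹) (substituting C and V),
      = kg⁻¹·m⁻²·s⁴·A².
  So F⁻¹ = kg·m²·s⁻⁴·A⁻².
  H = Wb/A (inductance = flux per current),
      = kg·m²·s⁻²·A⁻².
  So H⁻¹ = kg⁻¹·m⁻²·s²·A².
  Combining: s²·Gy·F⁻¹·H⁻¹ = s² · (m²·s⁻²) · (kg·m²·s⁻⁴·A⁻²) · (kg⁻¹·m⁻²·s²·A²) = m²·s⁻².
Both reduce to m²·s⁻².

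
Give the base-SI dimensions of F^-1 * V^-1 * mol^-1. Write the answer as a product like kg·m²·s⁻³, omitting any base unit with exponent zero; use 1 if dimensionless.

s⁻¹·A⁻¹·mol⁻¹

F = kg⁻¹·m⁻²·s⁴·A².
So F⁻¹ = kg·m²·s⁻⁴·A⁻².
V = kg·m²·s⁻³·A⁻¹.
So V⁻¹ = kg⁻¹·m⁻²·s³·A.
Combining: F⁻¹·V⁻¹·mol⁻¹ = (kg·m²·s⁻⁴·A⁻²) · (kg⁻¹·m⁻²·s³·A) · mol⁻¹ = s⁻¹·A⁻¹·mol⁻¹.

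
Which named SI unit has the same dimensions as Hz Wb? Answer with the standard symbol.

Hz = s⁻¹.
Wb = kg·m²·s⁻²·A⁻¹.
Combining: Hz·Wb = s⁻¹ · (kg·m²·s⁻²·A⁻¹) = kg·m²·s⁻³·A⁻¹.
kg·m²·s⁻³·A⁻¹ is the base-SI form of the volt.

V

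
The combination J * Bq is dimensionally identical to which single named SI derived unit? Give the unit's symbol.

J = kg·m²·s⁻².
Bq = s⁻¹.
Combining: J·Bq = (kg·m²·s⁻²) · s⁻¹ = kg·m²·s⁻³.
kg·m²·s⁻³ is the base-SI form of the watt.

W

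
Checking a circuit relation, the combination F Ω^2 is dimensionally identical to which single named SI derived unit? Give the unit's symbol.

F = kg⁻¹·m⁻²·s⁴·A².
Ω = kg·m²·s⁻³·A⁻².
So Ω² = kg²·m⁴·s⁻⁶·A⁻⁴.
Combining: F·Ω² = (kg⁻¹·m⁻²·s⁴·A²) · (kg²·m⁴·s⁻⁶·A⁻⁴) = kg·m²·s⁻²·A⁻².
kg·m²·s⁻²·A⁻² is the base-SI form of the henry.

H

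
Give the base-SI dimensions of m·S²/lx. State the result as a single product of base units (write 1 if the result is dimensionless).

kg⁻²·m⁻¹·s⁶·A⁴·cd⁻¹

lx = m⁻²·cd.
So lx⁻¹ = m²·cd⁻¹.
S = kg⁻¹·m⁻²·s³·A².
So S² = kg⁻²·m⁻⁴·s⁶·A⁴.
Combining: m·lx⁻¹·S² = m · (m²·cd⁻¹) · (kg⁻²·m⁻⁴·s⁶·A⁴) = kg⁻²·m⁻¹·s⁶·A⁴·cd⁻¹.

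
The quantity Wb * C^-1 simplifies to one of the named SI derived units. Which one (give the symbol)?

Wb = kg·m²·s⁻²·A⁻¹.
C = s·A.
So C⁻¹ = s⁻¹·A⁻¹.
Combining: Wb·C⁻¹ = (kg·m²·s⁻²·A⁻¹) · (s⁻¹·A⁻¹) = kg·m²·s⁻³·A⁻².
kg·m²·s⁻³·A⁻² is the base-SI form of the ohm.

Ω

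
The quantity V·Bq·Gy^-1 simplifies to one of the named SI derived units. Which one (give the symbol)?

V = kg·m²·s⁻³·A⁻¹.
Bq = s⁻¹.
Gy = m²·s⁻².
So Gy⁻¹ = m⁻²·s².
Combining: V·Bq·Gy⁻¹ = (kg·m²·s⁻³·A⁻¹) · s⁻¹ · (m⁻²·s²) = kg·s⁻²·A⁻¹.
kg·s⁻²·A⁻¹ is the base-SI form of the tesla.

T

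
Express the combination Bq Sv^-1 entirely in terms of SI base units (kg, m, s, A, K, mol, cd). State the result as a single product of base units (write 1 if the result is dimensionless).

m⁻²·s

Bq = s⁻¹.
Sv = m²·s⁻².
So Sv⁻¹ = m⁻²·s².
Combining: Bq·Sv⁻¹ = s⁻¹ · (m⁻²·s²) = m⁻²·s.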